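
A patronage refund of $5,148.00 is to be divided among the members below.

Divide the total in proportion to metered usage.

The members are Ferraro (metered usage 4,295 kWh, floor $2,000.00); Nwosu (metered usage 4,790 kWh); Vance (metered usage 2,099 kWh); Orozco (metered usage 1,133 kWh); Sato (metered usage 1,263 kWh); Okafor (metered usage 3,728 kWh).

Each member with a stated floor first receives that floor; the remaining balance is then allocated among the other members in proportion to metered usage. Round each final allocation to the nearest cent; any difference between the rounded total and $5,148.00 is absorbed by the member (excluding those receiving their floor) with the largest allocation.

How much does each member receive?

Ferraro: $2,000.00; Nwosu: $1,158.76; Vance: $507.77; Orozco: $274.09; Sato: $305.53; Okafor: $901.85

Fund the minimums — Ferraro $2,000.00. Residual $3,148.00.
Residual split over remaining metered usage 13,013: Nwosu 1,158.7582 → $1,158.76; Vance 507.7731 → $507.77; Orozco 274.0862 → $274.09; Sato 305.5348 → $305.53; Okafor 901.8477 → $901.85.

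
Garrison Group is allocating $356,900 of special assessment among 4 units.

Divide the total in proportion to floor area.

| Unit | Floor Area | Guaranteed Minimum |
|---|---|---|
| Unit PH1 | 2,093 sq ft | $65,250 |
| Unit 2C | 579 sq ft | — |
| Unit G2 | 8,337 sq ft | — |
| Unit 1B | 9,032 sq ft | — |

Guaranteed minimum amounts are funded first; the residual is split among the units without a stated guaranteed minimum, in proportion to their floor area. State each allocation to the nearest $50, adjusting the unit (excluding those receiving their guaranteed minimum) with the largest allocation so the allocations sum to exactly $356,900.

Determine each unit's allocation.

Unit PH1: $65,250 · Unit 2C: $9,400 · Unit G2: $135,450 · Unit 1B: $146,800

Fund the minimums — Unit PH1 $65,250. Residual $291,650.
Residual split over remaining floor area 17,948: Unit 2C 9,408.59 → $9,400; Unit G2 135,473.93 → $135,450; Unit 1B 146,767.48 → $146,750.
Rounding difference +$50 applied to Unit 1B → $146,800.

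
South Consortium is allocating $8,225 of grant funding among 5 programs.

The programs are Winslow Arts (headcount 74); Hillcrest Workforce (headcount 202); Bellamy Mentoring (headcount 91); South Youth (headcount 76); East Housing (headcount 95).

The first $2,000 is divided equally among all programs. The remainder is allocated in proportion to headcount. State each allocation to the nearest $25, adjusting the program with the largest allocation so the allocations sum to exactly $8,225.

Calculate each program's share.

$2,000 shared equally gives $400 per program.
Remainder $6,225 by headcount (total 538): Winslow Arts 856.23 → $850; Hillcrest Workforce 2,337.27 → $2,325; Bellamy Mentoring 1,052.93 → $1,050; South Youth 879.37 → $875; East Housing 1,099.21 → $1,100.
Rounding difference +$25 on remainder applied to Hillcrest Workforce.
Totals: Winslow Arts $400 + $850 = $1,250; Hillcrest Workforce $400 + $2,350 = $2,750; Bellamy Mentoring $400 + $1,050 = $1,450; South Youth $400 + $875 = $1,275; East Housing $400 + $1,100 = $1,500.

Winslow Arts: $1,250 · Hillcrest Workforce: $2,750 · Bellamy Mentoring: $1,450 · South Youth: $1,275 · East Housing: $1,500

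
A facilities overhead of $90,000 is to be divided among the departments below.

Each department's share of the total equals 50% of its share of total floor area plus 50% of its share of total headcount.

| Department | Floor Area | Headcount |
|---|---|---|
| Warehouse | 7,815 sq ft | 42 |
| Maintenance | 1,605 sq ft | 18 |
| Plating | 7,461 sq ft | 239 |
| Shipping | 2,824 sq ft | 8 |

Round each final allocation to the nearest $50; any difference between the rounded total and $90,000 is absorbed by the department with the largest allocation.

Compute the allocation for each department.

Warehouse: $24,000 · Maintenance: $6,300 · Plating: $52,100 · Shipping: $7,600

Floor area total 19,705; headcount total 307.
Combined weights (50% floor area + 50% headcount): Warehouse 0.2667; Maintenance 0.0700; Plating 0.5786; Shipping 0.0847.
Raw shares: Warehouse 24,003.34; Maintenance 6,303.75; Plating 52,071.14; Shipping 7,621.76.
Rounded to nearest $50: Warehouse $24,000; Maintenance $6,300; Plating $52,050; Shipping $7,600. Sum = $89,950.
Difference $90,000 − $89,950 = +$50 applied to largest allocation (Plating): Plating becomes $52,100.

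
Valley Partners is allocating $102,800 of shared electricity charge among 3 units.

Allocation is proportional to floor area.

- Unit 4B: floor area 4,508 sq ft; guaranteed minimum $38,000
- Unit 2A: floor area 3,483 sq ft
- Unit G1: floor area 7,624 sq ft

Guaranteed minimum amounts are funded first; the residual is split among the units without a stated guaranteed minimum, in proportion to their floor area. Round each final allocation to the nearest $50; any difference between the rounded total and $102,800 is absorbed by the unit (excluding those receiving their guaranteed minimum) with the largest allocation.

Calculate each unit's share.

Guaranteed amounts: Unit 4B $38,000. Remaining pool $64,800.
Remaining pool split over remaining floor area 11,107: Unit 2A 20,320.37 → $20,300; Unit G1 44,479.63 → $44,500.

Unit 4B: $38,000 | Unit 2A: $20,300 | Unit G1: $44,500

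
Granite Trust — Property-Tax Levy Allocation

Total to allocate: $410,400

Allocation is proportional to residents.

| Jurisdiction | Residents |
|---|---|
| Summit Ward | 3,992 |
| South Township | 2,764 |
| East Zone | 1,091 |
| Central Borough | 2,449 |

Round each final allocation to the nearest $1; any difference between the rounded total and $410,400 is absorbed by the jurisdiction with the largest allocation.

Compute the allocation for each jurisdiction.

Summit Ward: $159,123 · South Township: $110,173 · East Zone: $43,487 · Central Borough: $97,617

Total residents = 10,296.
Unrounded shares: Summit Ward 3,992/10,296 × $410,400 = 159,121.68; South Township 2,764/10,296 × $410,400 = 110,173.43; East Zone 1,091/10,296 × $410,400 = 43,487.41; Central Borough 2,449/10,296 × $410,400 = 97,617.48.
At nearest $1: Summit Ward $159,122; South Township $110,173; East Zone $43,487; Central Borough $97,617. Sum = $410,399.
Difference $410,400 − $410,399 = +$1 applied to largest allocation (Summit Ward): Summit Ward becomes $159,123.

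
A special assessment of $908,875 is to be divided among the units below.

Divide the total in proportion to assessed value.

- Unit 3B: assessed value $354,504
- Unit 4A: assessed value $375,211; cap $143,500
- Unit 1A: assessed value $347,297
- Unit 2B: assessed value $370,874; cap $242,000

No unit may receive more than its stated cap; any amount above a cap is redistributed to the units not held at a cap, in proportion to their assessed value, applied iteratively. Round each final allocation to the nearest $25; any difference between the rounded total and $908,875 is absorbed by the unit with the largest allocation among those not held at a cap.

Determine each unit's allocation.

Unit 3B: $264,375 · Unit 4A: $143,500 · Unit 1A: $259,000 · Unit 2B: $242,000

Assessed value total: 1,447,886.
Unconstrained shares: Unit 3B 222,531.21; Unit 4A 235,529.52; Unit 1A 218,007.19; Unit 2B 232,807.08.
Cap binds for Unit 4A ($143,500); balance $765,375 reallocated over remaining assessed value 1,072,675.
Cap binds for Unit 2B ($242,000); balance $523,375 reallocated over remaining assessed value 701,801.
Redistributed shares: Unit 3B 264,374.85 → $264,375; Unit 1A 259,000.15 → $259,000.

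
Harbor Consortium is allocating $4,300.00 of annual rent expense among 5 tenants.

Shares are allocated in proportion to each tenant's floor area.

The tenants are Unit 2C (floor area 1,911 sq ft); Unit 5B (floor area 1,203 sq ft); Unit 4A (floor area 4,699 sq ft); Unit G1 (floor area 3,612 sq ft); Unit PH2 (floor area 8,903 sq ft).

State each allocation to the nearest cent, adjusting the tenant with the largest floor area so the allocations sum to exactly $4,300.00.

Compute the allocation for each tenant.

Floor area total: 1,911 + 1,203 + 4,699 + 3,612 + 8,903 = 20,328.
Unrounded shares: Unit 2C 404.2355; Unit 5B 254.4717; Unit 4A 993.9837; Unit G1 764.0496; Unit PH2 1,883.2595.
At nearest cent: Unit 2C $404.24; Unit 5B $254.47; Unit 4A $993.98; Unit G1 $764.05; Unit PH2 $1,883.26. Sum = $4,300.00.
No rounding difference to absorb.

Unit 2C: $404.24 · Unit 5B: $254.47 · Unit 4A: $993.98 · Unit G1: $764.05 · Unit PH2: $1,883.26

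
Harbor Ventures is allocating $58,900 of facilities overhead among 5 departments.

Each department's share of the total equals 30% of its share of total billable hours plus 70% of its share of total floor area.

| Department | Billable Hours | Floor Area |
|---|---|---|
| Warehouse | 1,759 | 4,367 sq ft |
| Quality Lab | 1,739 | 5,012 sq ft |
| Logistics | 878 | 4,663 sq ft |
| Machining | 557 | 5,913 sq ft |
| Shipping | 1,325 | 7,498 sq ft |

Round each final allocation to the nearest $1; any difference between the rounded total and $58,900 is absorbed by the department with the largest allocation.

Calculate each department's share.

Warehouse: $11,525 | Quality Lab: $12,437 | Logistics: $9,482 | Machining: $10,453 | Shipping: $15,003

Totals — billable hours 6,258, floor area 27,453.
Blended shares (30% billable hours + 70% floor area): Warehouse 0.1957; Quality Lab 0.2112; Logistics 0.1610; Machining 0.1775; Shipping 0.2547.
Pro-rata amounts: Warehouse 11,525.22; Quality Lab 12,437.44; Logistics 9,482.19; Machining 10,453.11; Shipping 15,002.04.
Rounded to nearest $1: Warehouse $11,525; Quality Lab $12,437; Logistics $9,482; Machining $10,453; Shipping $15,002. Sum = $58,899.
Difference $58,900 − $58,899 = +$1 applied to largest allocation (Shipping): Shipping becomes $15,003.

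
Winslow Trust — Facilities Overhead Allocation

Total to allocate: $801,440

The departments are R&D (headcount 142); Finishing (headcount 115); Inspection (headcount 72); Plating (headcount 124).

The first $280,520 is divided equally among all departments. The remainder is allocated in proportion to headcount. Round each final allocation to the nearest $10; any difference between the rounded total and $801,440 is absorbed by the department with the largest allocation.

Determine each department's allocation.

First tranche $280,520 split equally: $70,130 each.
Remainder $520,920 by headcount (total 453): R&D 163,290.60 → $163,290; Finishing 132,242.38 → $132,240; Inspection 82,795.23 → $82,800; Plating 142,591.79 → $142,590.
Totals: R&D $70,130 + $163,290 = $233,420; Finishing $70,130 + $132,240 = $202,370; Inspection $70,130 + $82,800 = $152,930; Plating $70,130 + $142,590 = $212,720.

R&D: $233,420; Finishing: $202,370; Inspection: $152,930; Plating: $212,720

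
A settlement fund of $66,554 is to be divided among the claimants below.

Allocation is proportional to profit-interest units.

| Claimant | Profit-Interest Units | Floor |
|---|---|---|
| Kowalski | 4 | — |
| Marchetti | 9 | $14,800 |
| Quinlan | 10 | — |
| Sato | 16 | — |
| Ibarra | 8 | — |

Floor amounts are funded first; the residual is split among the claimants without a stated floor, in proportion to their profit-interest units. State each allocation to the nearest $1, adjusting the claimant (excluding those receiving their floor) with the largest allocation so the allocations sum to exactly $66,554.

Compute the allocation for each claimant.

Guaranteed amounts: Marchetti $14,800. Residual $51,754.
Residual split over remaining profit-interest units 38: Kowalski 5,447.79 → $5,448; Quinlan 13,619.47 → $13,619; Sato 21,791.16 → $21,791; Ibarra 10,895.58 → $10,896.

Kowalski: $5,448 · Marchetti: $14,800 · Quinlan: $13,619 · Sato: $21,791 · Ibarra: $10,896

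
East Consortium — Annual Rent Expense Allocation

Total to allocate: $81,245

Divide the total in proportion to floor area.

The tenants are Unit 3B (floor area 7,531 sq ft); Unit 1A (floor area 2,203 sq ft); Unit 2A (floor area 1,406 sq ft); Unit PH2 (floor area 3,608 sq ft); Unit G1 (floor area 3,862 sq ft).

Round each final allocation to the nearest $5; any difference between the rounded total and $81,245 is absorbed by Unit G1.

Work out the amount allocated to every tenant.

Unit 3B: $32,880; Unit 1A: $9,620; Unit 2A: $6,140; Unit PH2: $15,750; Unit G1: $16,855

Floor area total: 18,610.
Proportional shares: Unit 3B 7,531/18,610 × $81,245 = 32,877.81; Unit 1A 2,203/18,610 × $81,245 = 9,617.56; Unit 2A 1,406/18,610 × $81,245 = 6,138.12; Unit PH2 3,608/18,610 × $81,245 = 15,751.31; Unit G1 3,862/18,610 × $81,245 = 16,860.19.
After rounding ($5): Unit 3B $32,880; Unit 1A $9,620; Unit 2A $6,140; Unit PH2 $15,750; Unit G1 $16,860. Sum = $81,250.
Difference $81,245 − $81,250 = −$5 applied to Unit G1: Unit G1 becomes $16,855.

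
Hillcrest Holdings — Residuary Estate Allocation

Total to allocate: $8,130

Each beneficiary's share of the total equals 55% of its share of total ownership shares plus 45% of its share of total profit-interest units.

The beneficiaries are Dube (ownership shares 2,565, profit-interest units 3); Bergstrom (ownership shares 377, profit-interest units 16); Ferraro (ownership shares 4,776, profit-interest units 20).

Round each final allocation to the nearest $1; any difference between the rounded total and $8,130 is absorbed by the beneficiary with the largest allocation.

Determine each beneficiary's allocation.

Dube: $1,767 | Bergstrom: $1,719 | Ferraro: $4,644

Ownership shares total 7,718; profit-interest units total 39.
Combined weights (55% ownership shares + 45% profit-interest units): Dube 0.2174; Bergstrom 0.2115; Ferraro 0.5711.
Proportional shares: Dube 1,767.48; Bergstrom 1,719.34; Ferraro 4,643.18.
Rounded to nearest $1: Dube $1,767; Bergstrom $1,719; Ferraro $4,643. Sum = $8,129.
Difference $8,130 − $8,129 = +$1 applied to largest allocation (Ferraro): Ferraro becomes $4,644.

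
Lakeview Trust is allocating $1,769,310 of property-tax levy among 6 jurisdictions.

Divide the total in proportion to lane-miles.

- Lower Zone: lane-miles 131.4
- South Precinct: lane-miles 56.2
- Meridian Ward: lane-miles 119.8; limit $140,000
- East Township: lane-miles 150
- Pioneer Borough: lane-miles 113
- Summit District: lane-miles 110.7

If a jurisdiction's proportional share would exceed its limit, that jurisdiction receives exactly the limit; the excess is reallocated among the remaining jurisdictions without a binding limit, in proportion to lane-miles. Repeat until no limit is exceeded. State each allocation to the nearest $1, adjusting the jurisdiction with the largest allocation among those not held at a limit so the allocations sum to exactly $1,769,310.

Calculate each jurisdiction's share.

Lower Zone: $381,421; South Precinct: $163,134; Meridian Ward: $140,000; East Township: $435,411; Pioneer Borough: $328,010; Summit District: $321,334

Sum of lane-miles: 681.1.
Pro-rata shares before constraints: Lower Zone 341,340.97; South Precinct 145,992.10; Meridian Ward 311,207.37; East Township 389,658.64; Pioneer Borough 293,542.84; Summit District 287,568.08.
Cap binds for Meridian Ward ($140,000); remaining pool $1,629,310 reallocated over remaining lane-miles 561.3.
Shares after redistribution: Lower Zone 381,420.51 → $381,421; South Precinct 163,134.19 → $163,134; East Township 435,411.54 → $435,412; Pioneer Borough 328,010.03 → $328,010; Summit District 321,333.72 → $321,334.
Rounding difference −$1 applied to East Township → $435,411.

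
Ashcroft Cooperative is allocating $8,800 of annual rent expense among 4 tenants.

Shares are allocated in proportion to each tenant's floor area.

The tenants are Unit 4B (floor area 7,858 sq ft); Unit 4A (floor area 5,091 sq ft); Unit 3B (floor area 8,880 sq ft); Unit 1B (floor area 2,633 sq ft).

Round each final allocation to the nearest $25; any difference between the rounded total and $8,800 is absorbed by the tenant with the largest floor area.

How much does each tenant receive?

Unit 4B: $2,825 · Unit 4A: $1,825 · Unit 3B: $3,200 · Unit 1B: $950

Floor area total: 7,858 + 5,091 + 8,880 + 2,633 = 24,462.
Proportional shares: Unit 4B 2,826.85; Unit 4A 1,831.44; Unit 3B 3,194.51; Unit 1B 947.20.
At nearest $25: Unit 4B $2,825; Unit 4A $1,825; Unit 3B $3,200; Unit 1B $950. Sum = $8,800.
Sum already equals the total — no adjustment.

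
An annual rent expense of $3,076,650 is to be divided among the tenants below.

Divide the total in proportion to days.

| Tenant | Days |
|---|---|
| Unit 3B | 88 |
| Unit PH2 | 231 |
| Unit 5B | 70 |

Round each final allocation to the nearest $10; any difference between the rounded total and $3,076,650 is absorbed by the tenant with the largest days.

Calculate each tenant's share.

Unit 3B: $696,000 · Unit PH2: $1,827,010 · Unit 5B: $553,640

Total days = 88 + 231 + 70 = 389.
Raw shares: Unit 3B 696,003.08; Unit PH2 1,827,008.10; Unit 5B 553,638.82.
Rounded to nearest $10: Unit 3B $696,000; Unit PH2 $1,827,010; Unit 5B $553,640. Sum = $3,076,650.
Rounded total matches; no reconciliation needed.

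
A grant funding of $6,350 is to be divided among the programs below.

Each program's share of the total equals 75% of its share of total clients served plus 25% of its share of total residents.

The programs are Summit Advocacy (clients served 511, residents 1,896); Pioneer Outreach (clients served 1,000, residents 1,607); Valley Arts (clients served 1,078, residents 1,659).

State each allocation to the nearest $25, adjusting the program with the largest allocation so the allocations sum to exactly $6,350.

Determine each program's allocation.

Clients served total 2,589; residents total 5,162.
Combined weights (75% clients served + 25% residents): Summit Advocacy 0.2399; Pioneer Outreach 0.3675; Valley Arts 0.3926.
Proportional shares: Summit Advocacy 1,523.08; Pioneer Outreach 2,333.72; Valley Arts 2,493.20.
Rounded to nearest $25: Summit Advocacy $1,525; Pioneer Outreach $2,325; Valley Arts $2,500. Sum = $6,350.
Sum already equals the total — no adjustment.

Summit Advocacy: $1,525 · Pioneer Outreach: $2,325 · Valley Arts: $2,500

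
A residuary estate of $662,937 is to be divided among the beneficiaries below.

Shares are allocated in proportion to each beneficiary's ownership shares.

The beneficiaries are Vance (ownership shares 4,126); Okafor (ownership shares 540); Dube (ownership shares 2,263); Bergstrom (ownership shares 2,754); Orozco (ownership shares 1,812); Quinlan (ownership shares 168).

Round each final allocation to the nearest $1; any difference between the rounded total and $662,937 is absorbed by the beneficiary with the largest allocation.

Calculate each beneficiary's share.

Vance: $234,527 | Okafor: $30,694 | Dube: $128,631 | Bergstrom: $156,540 | Orozco: $102,996 | Quinlan: $9,549

Combined ownership shares = 11,663.
Proportional shares: Vance 4,126/11,663 × $662,937 = 234,526.11; Okafor 540/11,663 × $662,937 = 30,694.16; Dube 2,263/11,663 × $662,937 = 128,631.26; Bergstrom 2,754/11,663 × $662,937 = 156,540.21; Orozco 1,812/11,663 × $662,937 = 102,995.96; Quinlan 168/11,663 × $662,937 = 9,549.29.
Rounded to nearest $1: Vance $234,526; Okafor $30,694; Dube $128,631; Bergstrom $156,540; Orozco $102,996; Quinlan $9,549. Sum = $662,936.
Difference $662,937 − $662,936 = +$1 applied to largest allocation (Vance): Vance becomes $234,527.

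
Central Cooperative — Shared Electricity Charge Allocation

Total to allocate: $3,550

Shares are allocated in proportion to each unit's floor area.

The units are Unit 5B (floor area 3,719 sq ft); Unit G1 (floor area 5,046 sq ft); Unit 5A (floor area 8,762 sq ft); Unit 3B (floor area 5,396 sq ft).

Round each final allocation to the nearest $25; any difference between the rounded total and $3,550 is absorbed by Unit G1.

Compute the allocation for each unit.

Total floor area = 22,923.
Raw shares: Unit 5B 3,719/22,923 × $3,550 = 575.95; Unit G1 5,046/22,923 × $3,550 = 781.46; Unit 5A 8,762/22,923 × $3,550 = 1,356.94; Unit 3B 5,396/22,923 × $3,550 = 835.66.
After rounding ($25): Unit 5B $575; Unit G1 $775; Unit 5A $1,350; Unit 3B $825. Sum = $3,525.
Difference $3,550 − $3,525 = +$25 applied to Unit G1: Unit G1 becomes $800.

Unit 5B: $575 | Unit G1: $800 | Unit 5A: $1,350 | Unit 3B: $825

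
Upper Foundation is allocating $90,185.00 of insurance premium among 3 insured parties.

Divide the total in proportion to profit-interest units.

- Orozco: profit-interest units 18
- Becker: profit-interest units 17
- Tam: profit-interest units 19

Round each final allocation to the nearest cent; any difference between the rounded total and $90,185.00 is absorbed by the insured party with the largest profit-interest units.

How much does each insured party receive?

Sum of profit-interest units: 18 + 17 + 19 = 54.
Unrounded shares: Orozco 30,061.6667; Becker 28,391.5741; Tam 31,731.7593.
After rounding (cent): Orozco $30,061.67; Becker $28,391.57; Tam $31,731.76. Sum = $90,185.00.
Sum already equals the total — no adjustment.

Orozco: $30,061.67; Becker: $28,391.57; Tam: $31,731.76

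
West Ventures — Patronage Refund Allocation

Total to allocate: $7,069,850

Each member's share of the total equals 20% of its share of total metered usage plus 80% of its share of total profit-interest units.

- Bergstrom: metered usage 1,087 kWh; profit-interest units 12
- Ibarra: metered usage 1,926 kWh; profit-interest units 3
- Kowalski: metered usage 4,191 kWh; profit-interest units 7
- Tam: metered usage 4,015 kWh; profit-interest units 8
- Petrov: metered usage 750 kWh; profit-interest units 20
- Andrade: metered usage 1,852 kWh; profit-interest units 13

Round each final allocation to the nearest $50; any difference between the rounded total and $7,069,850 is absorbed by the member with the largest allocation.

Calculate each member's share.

Bergstrom: $1,188,500 · Ibarra: $466,350 · Kowalski: $1,057,200 · Tam: $1,128,950 · Petrov: $1,872,300 · Andrade: $1,356,550

Totals — metered usage 13,821, profit-interest units 63.
Blended shares (20% metered usage + 80% profit-interest units): Bergstrom 0.1681; Ibarra 0.0660; Kowalski 0.1495; Tam 0.1597; Petrov 0.2648; Andrade 0.1919.
Raw shares: Bergstrom 1,188,517.00; Ibarra 466,368.80; Kowalski 1,057,195.19; Tam 1,128,965.22; Petrov 1,872,246.89; Andrade 1,356,556.90.
Rounded to nearest $50: Bergstrom $1,188,500; Ibarra $466,350; Kowalski $1,057,200; Tam $1,128,950; Petrov $1,872,250; Andrade $1,356,550. Sum = $7,069,800.
Difference $7,069,850 − $7,069,800 = +$50 applied to largest allocation (Petrov): Petrov becomes $1,872,300.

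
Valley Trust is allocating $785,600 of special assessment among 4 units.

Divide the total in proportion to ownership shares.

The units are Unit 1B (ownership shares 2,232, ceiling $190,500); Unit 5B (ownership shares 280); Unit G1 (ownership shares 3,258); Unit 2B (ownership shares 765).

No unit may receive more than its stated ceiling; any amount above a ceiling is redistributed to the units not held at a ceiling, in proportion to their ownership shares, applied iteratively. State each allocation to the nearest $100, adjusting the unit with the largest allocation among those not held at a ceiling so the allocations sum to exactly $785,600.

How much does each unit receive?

Unit 1B: $190,500; Unit 5B: $38,700; Unit G1: $450,600; Unit 2B: $105,800

Sum of ownership shares: 6,535.
Pro-rata shares before constraints: Unit 1B 268,318.16; Unit 5B 33,659.98; Unit G1 391,657.96; Unit 2B 91,963.89.
Cap binds for Unit 1B ($190,500); remaining pool $595,100 reallocated over remaining ownership shares 4,303.
Shares after redistribution: Unit 5B 38,723.68 → $38,700; Unit G1 450,577.69 → $450,600; Unit 2B 105,798.63 → $105,800.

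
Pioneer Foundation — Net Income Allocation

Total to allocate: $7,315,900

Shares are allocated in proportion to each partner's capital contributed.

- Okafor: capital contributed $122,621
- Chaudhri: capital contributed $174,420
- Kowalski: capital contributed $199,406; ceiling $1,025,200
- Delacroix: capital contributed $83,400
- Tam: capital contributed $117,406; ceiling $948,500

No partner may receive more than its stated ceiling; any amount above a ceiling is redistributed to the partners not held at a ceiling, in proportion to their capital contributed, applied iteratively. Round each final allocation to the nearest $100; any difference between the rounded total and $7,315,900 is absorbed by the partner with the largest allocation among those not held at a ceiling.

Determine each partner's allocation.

Okafor: $1,721,900; Chaudhri: $2,449,200; Kowalski: $1,025,200; Delacroix: $1,171,100; Tam: $948,500

Sum of capital contributed: 697,253.
Proportional shares (ignoring caps): Okafor 1,286,596.08; Chaudhri 1,830,095.07; Kowalski 2,092,259.70; Delacroix 875,071.26; Tam 1,231,877.89.
Capped: Kowalski ($1,025,200), Tam ($948,500); residual $5,342,200 reallocated over remaining capital contributed 380,441.
Shares after redistribution: Okafor 1,721,859.38 → $1,721,900; Chaudhri 2,449,227.41 → $2,449,200; Delacroix 1,171,113.21 → $1,171,100.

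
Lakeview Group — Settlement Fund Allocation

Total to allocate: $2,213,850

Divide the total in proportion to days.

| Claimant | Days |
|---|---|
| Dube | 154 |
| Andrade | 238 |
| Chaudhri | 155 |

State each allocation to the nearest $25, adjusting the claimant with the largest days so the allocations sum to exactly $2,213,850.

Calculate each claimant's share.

Sum of days: 154 + 238 + 155 = 547.
Proportional shares: Dube 623,277.70; Andrade 963,247.35; Chaudhri 627,324.95.
At nearest $25: Dube $623,275; Andrade $963,250; Chaudhri $627,325. Sum = $2,213,850.
No rounding difference to absorb.

Dube: $623,275; Andrade: $963,250; Chaudhri: $627,325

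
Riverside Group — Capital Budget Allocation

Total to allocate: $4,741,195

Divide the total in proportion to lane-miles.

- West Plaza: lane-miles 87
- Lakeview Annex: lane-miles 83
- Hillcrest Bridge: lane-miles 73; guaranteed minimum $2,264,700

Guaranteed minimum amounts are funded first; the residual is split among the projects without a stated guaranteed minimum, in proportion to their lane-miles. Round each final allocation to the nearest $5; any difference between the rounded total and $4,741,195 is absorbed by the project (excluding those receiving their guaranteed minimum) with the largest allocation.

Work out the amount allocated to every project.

West Plaza: $1,267,385 · Lakeview Annex: $1,209,110 · Hillcrest Bridge: $2,264,700

Minimums first: Hillcrest Bridge $2,264,700. Residual $2,476,495.
Residual split over remaining lane-miles 170: West Plaza 1,267,382.74 → $1,267,385; Lakeview Annex 1,209,112.26 → $1,209,110.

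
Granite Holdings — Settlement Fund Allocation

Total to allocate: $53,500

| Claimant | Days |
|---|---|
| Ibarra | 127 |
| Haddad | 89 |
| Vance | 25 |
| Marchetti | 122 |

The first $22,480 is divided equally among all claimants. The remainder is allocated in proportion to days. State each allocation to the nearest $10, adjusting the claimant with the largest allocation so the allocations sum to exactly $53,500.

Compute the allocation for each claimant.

Ibarra: $16,460; Haddad: $13,230; Vance: $7,760; Marchetti: $16,050

First tranche $22,480 split equally: $5,620 each.
Remainder $31,020 by days (total 363): Ibarra 10,852.73 → $10,850; Haddad 7,605.45 → $7,610; Vance 2,136.36 → $2,140; Marchetti 10,425.45 → $10,430.
Rounding difference −$10 on remainder applied to Ibarra.
Totals: Ibarra $5,620 + $10,840 = $16,460; Haddad $5,620 + $7,610 = $13,230; Vance $5,620 + $2,140 = $7,760; Marchetti $5,620 + $10,430 = $16,050.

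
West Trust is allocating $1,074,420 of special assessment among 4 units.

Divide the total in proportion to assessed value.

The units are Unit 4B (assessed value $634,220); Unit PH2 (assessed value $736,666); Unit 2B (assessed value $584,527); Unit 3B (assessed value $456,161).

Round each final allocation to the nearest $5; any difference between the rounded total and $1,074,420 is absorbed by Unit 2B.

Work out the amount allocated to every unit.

Unit 4B: $282,560; Unit PH2: $328,205; Unit 2B: $260,425; Unit 3B: $203,230

Sum of assessed value: 2,411,574.
Unrounded shares: Unit 4B 634,220/2,411,574 × $1,074,420 = 282,561.78; Unit PH2 736,666/2,411,574 × $1,074,420 = 328,204.19; Unit 2B 584,527/2,411,574 × $1,074,420 = 260,422.24; Unit 3B 456,161/2,411,574 × $1,074,420 = 203,231.79.
Rounded to nearest $5: Unit 4B $282,560; Unit PH2 $328,205; Unit 2B $260,420; Unit 3B $203,230. Sum = $1,074,415.
Difference $1,074,420 − $1,074,415 = +$5 applied to Unit 2B: Unit 2B becomes $260,425.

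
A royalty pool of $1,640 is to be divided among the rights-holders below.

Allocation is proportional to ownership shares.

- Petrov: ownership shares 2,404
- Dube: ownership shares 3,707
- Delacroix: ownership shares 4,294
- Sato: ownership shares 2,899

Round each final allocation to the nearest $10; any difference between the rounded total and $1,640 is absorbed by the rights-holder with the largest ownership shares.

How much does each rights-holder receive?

Combined ownership shares = 13,304.
Raw shares: Petrov 2,404/13,304 × $1,640 = 296.34; Dube 3,707/13,304 × $1,640 = 456.97; Delacroix 4,294/13,304 × $1,640 = 529.33; Sato 2,899/13,304 × $1,640 = 357.36.
After rounding ($10): Petrov $300; Dube $460; Delacroix $530; Sato $360. Sum = $1,650.
Difference $1,640 − $1,650 = −$10 applied to largest ownership shares (Delacroix): Delacroix becomes $520.

Petrov: $300 · Dube: $460 · Delacroix: $520 · Sato: $360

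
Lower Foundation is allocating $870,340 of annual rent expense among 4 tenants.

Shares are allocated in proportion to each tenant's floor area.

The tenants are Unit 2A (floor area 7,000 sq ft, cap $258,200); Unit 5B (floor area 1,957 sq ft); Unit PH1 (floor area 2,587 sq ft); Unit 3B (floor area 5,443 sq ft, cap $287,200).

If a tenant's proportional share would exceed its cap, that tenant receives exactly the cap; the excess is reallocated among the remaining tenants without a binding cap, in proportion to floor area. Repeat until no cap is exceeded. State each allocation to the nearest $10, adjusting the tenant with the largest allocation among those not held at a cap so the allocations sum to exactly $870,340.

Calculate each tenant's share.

Unit 2A: $258,200 | Unit 5B: $139,940 | Unit PH1: $185,000 | Unit 3B: $287,200

Floor area total: 16,987.
Proportional shares (ignoring caps): Unit 2A 358,649.56; Unit 5B 100,268.17; Unit PH1 132,546.63; Unit 3B 278,875.65.
Capped: Unit 2A ($258,200); residual $612,140 reallocated over remaining floor area 9,987.
Capped: Unit 3B ($287,200); residual $324,940 reallocated over remaining floor area 4,544.
Shares after redistribution: Unit 5B 139,944.45 → $139,940; Unit PH1 184,995.55 → $185,000.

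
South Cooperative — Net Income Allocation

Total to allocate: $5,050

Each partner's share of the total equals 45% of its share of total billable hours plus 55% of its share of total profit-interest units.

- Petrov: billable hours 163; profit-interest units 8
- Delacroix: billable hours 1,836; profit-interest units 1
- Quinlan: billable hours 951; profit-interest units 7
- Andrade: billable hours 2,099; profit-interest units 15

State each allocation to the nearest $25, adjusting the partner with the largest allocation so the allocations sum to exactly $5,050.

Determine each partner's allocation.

Petrov: $800; Delacroix: $925; Quinlan: $1,050; Andrade: $2,275

Billable hours total 5,049; profit-interest units total 31.
Combined weights (45% billable hours + 55% profit-interest units): Petrov 0.1565; Delacroix 0.1814; Quinlan 0.2090; Andrade 0.4532.
Pro-rata amounts: Petrov 790.14; Delacroix 915.96; Quinlan 1,055.21; Andrade 2,288.69.
At nearest $25: Petrov $800; Delacroix $925; Quinlan $1,050; Andrade $2,300. Sum = $5,075.
Difference $5,050 − $5,075 = −$25 applied to largest allocation (Andrade): Andrade becomes $2,275.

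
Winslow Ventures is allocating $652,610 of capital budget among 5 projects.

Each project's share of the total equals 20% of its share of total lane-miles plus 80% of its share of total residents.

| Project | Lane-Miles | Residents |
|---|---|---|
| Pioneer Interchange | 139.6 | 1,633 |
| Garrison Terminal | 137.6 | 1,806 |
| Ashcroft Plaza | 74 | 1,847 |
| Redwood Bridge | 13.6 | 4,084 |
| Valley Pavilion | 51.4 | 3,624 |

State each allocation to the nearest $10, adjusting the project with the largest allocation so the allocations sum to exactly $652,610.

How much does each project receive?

Pioneer Interchange: $109,390 | Garrison Terminal: $115,720 | Ashcroft Plaza: $97,420 | Redwood Bridge: $168,350 | Valley Pavilion: $161,730

Totals — lane-miles 416.2, residents 12,994.
Blended shares (20% lane-miles + 80% residents): Pioneer Interchange 0.1676; Garrison Terminal 0.1773; Ashcroft Plaza 0.1493; Redwood Bridge 0.2580; Valley Pavilion 0.2478.
Pro-rata amounts: Pioneer Interchange 109,391.69; Garrison Terminal 115,715.48; Ashcroft Plaza 97,417.61; Redwood Bridge 168,356.70; Valley Pavilion 161,728.52.
Rounded to nearest $10: Pioneer Interchange $109,390; Garrison Terminal $115,720; Ashcroft Plaza $97,420; Redwood Bridge $168,360; Valley Pavilion $161,730. Sum = $652,620.
Difference $652,610 − $652,620 = −$10 applied to largest allocation (Redwood Bridge): Redwood Bridge becomes $168,350.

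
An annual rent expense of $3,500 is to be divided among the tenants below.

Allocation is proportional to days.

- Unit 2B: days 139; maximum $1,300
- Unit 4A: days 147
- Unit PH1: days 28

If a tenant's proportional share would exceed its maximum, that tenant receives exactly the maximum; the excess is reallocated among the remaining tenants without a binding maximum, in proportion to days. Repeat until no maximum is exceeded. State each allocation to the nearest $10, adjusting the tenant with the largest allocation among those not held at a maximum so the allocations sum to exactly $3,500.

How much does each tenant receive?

Unit 2B: $1,300 | Unit 4A: $1,850 | Unit PH1: $350

Combined days = 314.
Proportional shares (ignoring caps): Unit 2B 1,549.36; Unit 4A 1,638.54; Unit PH1 312.10.
Held at cap: Unit 2B ($1,300); remaining pool $2,200 reallocated over remaining days 175.
Remaining shares: Unit 4A 1,848.00 → $1,850; Unit PH1 352.00 → $350.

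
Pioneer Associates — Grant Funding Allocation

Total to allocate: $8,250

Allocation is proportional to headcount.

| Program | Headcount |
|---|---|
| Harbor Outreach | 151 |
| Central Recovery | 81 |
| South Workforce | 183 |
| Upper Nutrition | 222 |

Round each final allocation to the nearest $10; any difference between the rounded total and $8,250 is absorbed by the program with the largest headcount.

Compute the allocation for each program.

Harbor Outreach: $1,960 | Central Recovery: $1,050 | South Workforce: $2,370 | Upper Nutrition: $2,870

Total headcount = 151 + 81 + 183 + 222 = 637.
Proportional shares: Harbor Outreach 1,955.65; Central Recovery 1,049.06; South Workforce 2,370.09; Upper Nutrition 2,875.20.
After rounding ($10): Harbor Outreach $1,960; Central Recovery $1,050; South Workforce $2,370; Upper Nutrition $2,880. Sum = $8,260.
Difference $8,250 − $8,260 = −$10 applied to largest headcount (Upper Nutrition): Upper Nutrition becomes $2,870.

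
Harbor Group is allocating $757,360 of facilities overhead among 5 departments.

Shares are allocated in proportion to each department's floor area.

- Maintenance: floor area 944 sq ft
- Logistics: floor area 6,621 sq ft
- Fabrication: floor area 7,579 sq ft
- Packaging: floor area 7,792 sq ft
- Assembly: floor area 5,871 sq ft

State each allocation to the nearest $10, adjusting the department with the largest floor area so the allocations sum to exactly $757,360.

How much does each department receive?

Combined floor area = 944 + 6,621 + 7,579 + 7,792 + 5,871 = 28,807.
Proportional shares: Maintenance 24,818.55; Logistics 174,071.60; Fabrication 199,258.22; Packaging 204,858.16; Assembly 154,353.48.
After rounding ($10): Maintenance $24,820; Logistics $174,070; Fabrication $199,260; Packaging $204,860; Assembly $154,350. Sum = $757,360.
No rounding difference to absorb.

Maintenance: $24,820 · Logistics: $174,070 · Fabrication: $199,260 · Packaging: $204,860 · Assembly: $154,350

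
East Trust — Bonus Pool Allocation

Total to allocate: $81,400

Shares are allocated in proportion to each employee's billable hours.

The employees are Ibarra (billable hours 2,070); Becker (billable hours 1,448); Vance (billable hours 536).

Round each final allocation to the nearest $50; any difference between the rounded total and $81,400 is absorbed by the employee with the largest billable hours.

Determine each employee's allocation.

Ibarra: $41,600 · Becker: $29,050 · Vance: $10,750

Billable hours total: 4,054.
Proportional shares: Ibarra 2,070/4,054 × $81,400 = 41,563.39; Becker 1,448/4,054 × $81,400 = 29,074.30; Vance 536/4,054 × $81,400 = 10,762.31.
After rounding ($50): Ibarra $41,550; Becker $29,050; Vance $10,750. Sum = $81,350.
Difference $81,400 − $81,350 = +$50 applied to largest billable hours (Ibarra): Ibarra becomes $41,600.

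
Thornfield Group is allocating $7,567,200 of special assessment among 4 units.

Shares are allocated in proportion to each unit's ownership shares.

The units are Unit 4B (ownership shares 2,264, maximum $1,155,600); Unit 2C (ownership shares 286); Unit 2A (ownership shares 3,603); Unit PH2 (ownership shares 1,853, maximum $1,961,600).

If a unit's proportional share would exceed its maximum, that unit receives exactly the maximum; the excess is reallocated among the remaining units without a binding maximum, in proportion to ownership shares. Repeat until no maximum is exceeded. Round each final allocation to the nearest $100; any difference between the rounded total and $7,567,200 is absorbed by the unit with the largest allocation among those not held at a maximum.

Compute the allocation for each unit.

Unit 4B: $1,155,600 · Unit 2C: $327,300 · Unit 2A: $4,122,700 · Unit PH2: $1,961,600

Combined ownership shares = 8,006.
Proportional shares (ignoring caps): Unit 4B 2,139,912.67; Unit 2C 270,324.66; Unit 2A 3,405,523.56; Unit PH2 1,751,439.12.
Held at cap: Unit 4B ($1,155,600); residual $6,411,600 reallocated over remaining ownership shares 5,742.
Held at cap: Unit PH2 ($1,961,600); residual $4,450,000 reallocated over remaining ownership shares 3,889.
Redistributed shares: Unit 2C 327,256.36 → $327,300; Unit 2A 4,122,743.64 → $4,122,700.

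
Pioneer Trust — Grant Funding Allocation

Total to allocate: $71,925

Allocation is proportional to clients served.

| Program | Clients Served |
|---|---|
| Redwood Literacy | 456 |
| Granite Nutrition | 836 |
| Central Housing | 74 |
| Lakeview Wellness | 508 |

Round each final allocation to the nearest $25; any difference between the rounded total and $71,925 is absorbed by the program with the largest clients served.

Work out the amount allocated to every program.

Redwood Literacy: $17,500 | Granite Nutrition: $32,075 | Central Housing: $2,850 | Lakeview Wellness: $19,500

Clients served total: 456 + 836 + 74 + 508 = 1,874.
Raw shares: Redwood Literacy 17,501.49; Granite Nutrition 32,086.07; Central Housing 2,840.15; Lakeview Wellness 19,497.28.
After rounding ($25): Redwood Literacy $17,500; Granite Nutrition $32,075; Central Housing $2,850; Lakeview Wellness $19,500. Sum = $71,925.
No rounding difference to absorb.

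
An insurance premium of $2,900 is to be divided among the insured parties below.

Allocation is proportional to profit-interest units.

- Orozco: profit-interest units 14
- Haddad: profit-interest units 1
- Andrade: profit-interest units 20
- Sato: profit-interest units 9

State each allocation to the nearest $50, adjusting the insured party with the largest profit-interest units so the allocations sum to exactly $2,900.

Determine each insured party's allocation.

Profit-interest units total: 44.
Unrounded shares: Orozco 14/44 × $2,900 = 922.73; Haddad 1/44 × $2,900 = 65.91; Andrade 20/44 × $2,900 = 1,318.18; Sato 9/44 × $2,900 = 593.18.
After rounding ($50): Orozco $900; Haddad $50; Andrade $1,300; Sato $600. Sum = $2,850.
Difference $2,900 − $2,850 = +$50 applied to largest profit-interest units (Andrade): Andrade becomes $1,350.

Orozco: $900 · Haddad: $50 · Andrade: $1,350 · Sato: $600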